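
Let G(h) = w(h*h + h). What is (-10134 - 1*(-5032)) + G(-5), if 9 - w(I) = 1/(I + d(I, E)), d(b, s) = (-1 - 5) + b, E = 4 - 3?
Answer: -173163/34 ≈ -5093.0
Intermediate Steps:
E = 1
d(b, s) = -6 + b
w(I) = 9 - 1/(-6 + 2*I) (w(I) = 9 - 1/(I + (-6 + I)) = 9 - 1/(-6 + 2*I))
G(h) = (-55 + 18*h + 18*h²)/(2*(-3 + h + h²)) (G(h) = (-55 + 18*(h*h + h))/(2*(-3 + (h*h + h))) = (-55 + 18*(h² + h))/(2*(-3 + (h² + h))) = (-55 + 18*(h + h²))/(2*(-3 + (h + h²))) = (-55 + (18*h + 18*h²))/(2*(-3 + h + h²)) = (-55 + 18*h + 18*h²)/(2*(-3 + h + h²)))
(-10134 - 1*(-5032)) + G(-5) = (-10134 - 1*(-5032)) + (-55 + 18*(-5)*(1 - 5))/(2*(-3 - 5*(1 - 5))) = (-10134 + 5032) + (-55 + 18*(-5)*(-4))/(2*(-3 - 5*(-4))) = -5102 + (-55 + 360)/(2*(-3 + 20)) = -5102 + (½)*305/17 = -5102 + (½)*(1/17)*305 = -5102 + 305/34 = -173163/34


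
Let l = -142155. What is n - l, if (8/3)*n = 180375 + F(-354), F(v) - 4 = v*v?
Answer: 2054325/8 ≈ 2.5679e+5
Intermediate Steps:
F(v) = 4 + v² (F(v) = 4 + v*v = 4 + v²)
n = 917085/8 (n = 3*(180375 + (4 + (-354)²))/8 = 3*(180375 + (4 + 125316))/8 = 3*(180375 + 125320)/8 = (3/8)*305695 = 917085/8 ≈ 1.1464e+5)
n - l = 917085/8 - 1*(-142155) = 917085/8 + 142155 = 2054325/8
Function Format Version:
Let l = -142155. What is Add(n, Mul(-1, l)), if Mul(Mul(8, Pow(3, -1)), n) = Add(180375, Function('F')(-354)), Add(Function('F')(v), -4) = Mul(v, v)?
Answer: Rational(2054325, 8) ≈ 2.5679e+5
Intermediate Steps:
Function('F')(v) = Add(4, Pow(v, 2)) (Function('F')(v) = Add(4, Mul(v, v)) = Add(4, Pow(v, 2)))
n = Rational(917085, 8) (n = Mul(Rational(3, 8), Add(180375, Add(4, Pow(-354, 2)))) = Mul(Rational(3, 8), Add(180375, Add(4, 125316))) = Mul(Rational(3, 8), Add(180375, 125320)) = Mul(Rational(3, 8), 305695) = Rational(917085, 8) ≈ 1.1464e+5)
Add(n, Mul(-1, l)) = Add(Rational(917085, 8), Mul(-1, -142155)) = Add(Rational(917085, 8), 142155) = Rational(2054325, 8)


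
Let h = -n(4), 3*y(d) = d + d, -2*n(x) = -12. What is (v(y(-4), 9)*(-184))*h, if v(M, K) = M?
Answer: -2944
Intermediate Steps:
n(x) = 6 (n(x) = -1/2*(-12) = 6)
y(d) = 2*d/3 (y(d) = (d + d)/3 = (2*d)/3 = 2*d/3)
h = -6 (h = -1*6 = -6)
(v(y(-4), 9)*(-184))*h = (((2/3)*(-4))*(-184))*(-6) = -8/3*(-184)*(-6) = (1472/3)*(-6) = -2944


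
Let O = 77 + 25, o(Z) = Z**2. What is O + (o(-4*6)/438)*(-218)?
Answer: -13482/73 ≈ -184.68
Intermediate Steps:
O = 102
O + (o(-4*6)/438)*(-218) = 102 + ((-4*6)**2/438)*(-218) = 102 + ((-24)**2*(1/438))*(-218) = 102 + (576*(1/438))*(-218) = 102 + (96/73)*(-218) = 102 - 20928/73 = -13482/73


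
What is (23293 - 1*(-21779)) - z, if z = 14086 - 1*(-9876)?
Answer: 21110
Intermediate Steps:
z = 23962 (z = 14086 + 9876 = 23962)
(23293 - 1*(-21779)) - z = (23293 - 1*(-21779)) - 1*23962 = (23293 + 21779) - 23962 = 45072 - 23962 = 21110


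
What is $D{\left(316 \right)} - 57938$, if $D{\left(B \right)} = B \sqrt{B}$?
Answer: $-57938 + 632 \sqrt{79} \approx -52321.0$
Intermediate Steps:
$D{\left(B \right)} = B^{\frac{3}{2}}$
$D{\left(316 \right)} - 57938 = 316^{\frac{3}{2}} - 57938 = 632 \sqrt{79} - 57938 = -57938 + 632 \sqrt{79}$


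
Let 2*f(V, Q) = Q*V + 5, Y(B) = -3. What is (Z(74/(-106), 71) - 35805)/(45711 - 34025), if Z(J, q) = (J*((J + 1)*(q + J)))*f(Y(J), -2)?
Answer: -5342672841/1739776622 ≈ -3.0709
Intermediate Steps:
f(V, Q) = 5/2 + Q*V/2 (f(V, Q) = (Q*V + 5)/2 = (5 + Q*V)/2 = 5/2 + Q*V/2)
Z(J, q) = 11*J*(1 + J)*(J + q)/2 (Z(J, q) = (J*((J + 1)*(q + J)))*(5/2 + (1/2)*(-2)*(-3)) = (J*((1 + J)*(J + q)))*(5/2 + 3) = (J*(1 + J)*(J + q))*(11/2) = 11*J*(1 + J)*(J + q)/2)
(Z(74/(-106), 71) - 35805)/(45711 - 34025) = (11*(74/(-106))*(74/(-106) + 71 + (74/(-106))**2 + (74/(-106))*71)/2 - 35805)/(45711 - 34025) = (11*(74*(-1/106))*(74*(-1/106) + 71 + (74*(-1/106))**2 + (74*(-1/106))*71)/2 - 35805)/11686 = ((11/2)*(-37/53)*(-37/53 + 71 + (-37/53)**2 - 37/53*71) - 35805)*(1/11686) = ((11/2)*(-37/53)*(-37/53 + 71 + 1369/2809 - 2627/53) - 35805)*(1/11686) = ((11/2)*(-37/53)*(59616/2809) - 35805)*(1/11686) = (-12131856/148877 - 35805)*(1/11686) = -5342672841/148877*1/11686 = -5342672841/1739776622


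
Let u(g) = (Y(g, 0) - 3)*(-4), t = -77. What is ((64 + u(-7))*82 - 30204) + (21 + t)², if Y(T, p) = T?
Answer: -18540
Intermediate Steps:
u(g) = 12 - 4*g (u(g) = (g - 3)*(-4) = (-3 + g)*(-4) = 12 - 4*g)
((64 + u(-7))*82 - 30204) + (21 + t)² = ((64 + (12 - 4*(-7)))*82 - 30204) + (21 - 77)² = ((64 + (12 + 28))*82 - 30204) + (-56)² = ((64 + 40)*82 - 30204) + 3136 = (104*82 - 30204) + 3136 = (8528 - 30204) + 3136 = -21676 + 3136 = -18540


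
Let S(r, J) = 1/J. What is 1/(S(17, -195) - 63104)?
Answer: -195/12305281 ≈ -1.5847e-5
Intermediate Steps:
1/(S(17, -195) - 63104) = 1/(1/(-195) - 63104) = 1/(-1/195 - 63104) = 1/(-12305281/195) = -195/12305281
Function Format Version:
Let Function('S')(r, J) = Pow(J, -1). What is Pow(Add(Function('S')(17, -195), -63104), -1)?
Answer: Rational(-195, 12305281) ≈ -1.5847e-5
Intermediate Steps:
Pow(Add(Function('S')(17, -195), -63104), -1) = Pow(Add(Pow(-195, -1), -63104), -1) = Pow(Add(Rational(-1, 195), -63104), -1) = Pow(Rational(-12305281, 195), -1) = Rational(-195, 12305281)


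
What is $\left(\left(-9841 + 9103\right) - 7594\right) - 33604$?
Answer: $-41936$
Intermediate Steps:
$\left(\left(-9841 + 9103\right) - 7594\right) - 33604 = \left(-738 - 7594\right) - 33604 = -8332 - 33604 = -41936$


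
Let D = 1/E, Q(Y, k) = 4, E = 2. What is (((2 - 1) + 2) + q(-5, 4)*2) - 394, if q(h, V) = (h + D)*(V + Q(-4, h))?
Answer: -463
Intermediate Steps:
D = 1/2 ≈ 0.50000
q(h, V) = (1/2 + h)*(4 + V) (q(h, V) = (h + 1/2)*(V + 4) = (1/2 + h)*(4 + V))
(((2 - 1) + 2) + q(-5, 4)*2) - 394 = (((2 - 1) + 2) + (2 + (1/2)*4 + 4*(-5) + 4*(-5))*2) - 394 = ((1 + 2) + (2 + 2 - 20 - 20)*2) - 394 = (3 - 36*2) - 394 = (3 - 72) - 394 = -69 - 394 = -463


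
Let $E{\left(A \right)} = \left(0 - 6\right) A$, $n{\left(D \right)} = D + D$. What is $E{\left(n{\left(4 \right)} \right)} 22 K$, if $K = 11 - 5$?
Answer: $-6336$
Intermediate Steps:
$n{\left(D \right)} = 2 D$
$E{\left(A \right)} = - 6 A$ ($E{\left(A \right)} = \left(0 - 6\right) A = - 6 A$)
$K = 6$
$E{\left(n{\left(4 \right)} \right)} 22 K = - 6 \cdot 2 \cdot 4 \cdot 22 \cdot 6 = \left(-6\right) 8 \cdot 22 \cdot 6 = \left(-48\right) 22 \cdot 6 = \left(-1056\right) 6 = -6336$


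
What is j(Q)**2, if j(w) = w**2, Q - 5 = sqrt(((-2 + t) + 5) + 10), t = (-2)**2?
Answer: (5 + sqrt(17))**4 ≈ 6927.4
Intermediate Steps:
t = 4
Q = 5 + sqrt(17) (Q = 5 + sqrt(((-2 + 4) + 5) + 10) = 5 + sqrt((2 + 5) + 10) = 5 + sqrt(7 + 10) = 5 + sqrt(17) ≈ 9.1231)
j(Q)**2 = ((5 + sqrt(17))**2)**2 = (5 + sqrt(17))**4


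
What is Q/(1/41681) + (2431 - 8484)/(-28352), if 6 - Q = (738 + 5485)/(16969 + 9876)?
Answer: 26141287382407/108729920 ≈ 2.4042e+5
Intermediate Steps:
Q = 22121/3835 (Q = 6 - (738 + 5485)/(16969 + 9876) = 6 - 6223/26845 = 6 - 1*889/3835 = 6 - 889/3835 = 22121/3835 ≈ 5.7682)
Q/(1/41681) + (2431 - 8484)/(-28352) = 22121/(3835*(1/41681)) + (2431 - 8484)/(-28352) = 22121/(3835*(1/41681)) - 6053*(-1/28352) = (22121/3835)*41681 + 6053/28352 = 922025401/3835 + 6053/28352 = 26141287382407/108729920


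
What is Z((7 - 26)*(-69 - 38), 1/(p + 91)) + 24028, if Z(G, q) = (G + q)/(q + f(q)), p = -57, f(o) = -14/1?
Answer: 11344177/475 ≈ 23882.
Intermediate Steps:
f(o) = -14 (f(o) = -14*1 = -14)
Z(G, q) = (G + q)/(-14 + q) (Z(G, q) = (G + q)/(q - 14) = (G + q)/(-14 + q))
Z((7 - 26)*(-69 - 38), 1/(p + 91)) + 24028 = ((7 - 26)*(-69 - 38) + 1/(-57 + 91))/(-14 + 1/(-57 + 91)) + 24028 = (-19*(-107) + 1/34)/(-14 + 1/34) + 24028 = (2033 + 1/34)/(-14 + 1/34) + 24028 = (69123/34)/(-475/34) + 24028 = -34/475*69123/34 + 24028 = -69123/475 + 24028 = 11344177/475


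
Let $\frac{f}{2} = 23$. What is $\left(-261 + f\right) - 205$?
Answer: $-420$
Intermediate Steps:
$f = 46$ ($f = 2 \cdot 23 = 46$)
$\left(-261 + f\right) - 205 = \left(-261 + 46\right) - 205 = -215 - 205 = -420$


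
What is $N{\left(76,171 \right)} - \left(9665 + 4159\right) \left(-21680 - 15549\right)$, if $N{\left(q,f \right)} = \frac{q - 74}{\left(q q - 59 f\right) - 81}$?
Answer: $\frac{1130694170111}{2197} \approx 5.1465 \cdot 10^{8}$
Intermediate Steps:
$N{\left(q,f \right)} = \frac{-74 + q}{-81 + q^{2} - 59 f}$ ($N{\left(q,f \right)} = \frac{-74 + q}{\left(q^{2} - 59 f\right) - 81} = \frac{-74 + q}{-81 + q^{2} - 59 f}$)
$N{\left(76,171 \right)} - \left(9665 + 4159\right) \left(-21680 - 15549\right) = \frac{74 - 76}{81 - 76^{2} + 59 \cdot 171} - \left(9665 + 4159\right) \left(-21680 - 15549\right) = \frac{74 - 76}{81 - 5776 + 10089} - 13824 \left(-37229\right) = \frac{1}{81 - 5776 + 10089} \left(-2\right) - -514653696 = \frac{1}{4394} \left(-2\right) + 514653696 = - \frac{1}{2197} + 514653696 = \frac{1130694170111}{2197}$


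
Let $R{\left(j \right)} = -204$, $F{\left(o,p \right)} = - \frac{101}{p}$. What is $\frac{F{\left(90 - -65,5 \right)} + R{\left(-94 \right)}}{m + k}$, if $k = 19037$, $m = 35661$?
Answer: $- \frac{1121}{273490} \approx -0.0040989$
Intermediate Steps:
$\frac{F{\left(90 - -65,5 \right)} + R{\left(-94 \right)}}{m + k} = \frac{- \frac{101}{5} - 204}{35661 + 19037} = \frac{\left(-101\right) \frac{1}{5} - 204}{54698} = \left(- \frac{101}{5} - 204\right) \frac{1}{54698} = \left(- \frac{1121}{5}\right) \frac{1}{54698} = - \frac{1121}{273490}$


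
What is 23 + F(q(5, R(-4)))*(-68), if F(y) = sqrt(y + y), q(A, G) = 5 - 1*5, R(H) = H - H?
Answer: 23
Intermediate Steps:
R(H) = 0
q(A, G) = 0 (q(A, G) = 5 - 5 = 0)
F(y) = sqrt(2)*sqrt(y) (F(y) = sqrt(2*y) = sqrt(2)*sqrt(y))
23 + F(q(5, R(-4)))*(-68) = 23 + (sqrt(2)*sqrt(0))*(-68) = 23 + (sqrt(2)*0)*(-68) = 23 + 0*(-68) = 23 + 0 = 23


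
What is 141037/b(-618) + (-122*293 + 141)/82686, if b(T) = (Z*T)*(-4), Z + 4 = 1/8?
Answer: -4000948559/264016398 ≈ -15.154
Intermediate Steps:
Z = -31/8 (Z = -4 + 1/8 = -4 + ⅛ = -31/8 ≈ -3.8750)
b(T) = 31*T/2 (b(T) = -31*T/8*(-4) = 31*T/2)
141037/b(-618) + (-122*293 + 141)/82686 = 141037/(((31/2)*(-618))) + (-122*293 + 141)/82686 = 141037/(-9579) + (-35746 + 141)*(1/82686) = 141037*(-1/9579) - 35605*1/82686 = -141037/9579 - 35605/82686 = -4000948559/264016398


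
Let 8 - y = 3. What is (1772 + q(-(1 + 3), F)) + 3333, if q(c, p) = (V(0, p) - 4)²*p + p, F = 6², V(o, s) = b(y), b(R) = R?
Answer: 5177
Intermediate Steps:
y = 5 (y = 8 - 1*3 = 8 - 3 = 5)
V(o, s) = 5
F = 36
q(c, p) = 2*p (q(c, p) = (5 - 4)²*p + p = 1²*p + p = 1*p + p = p + p = 2*p)
(1772 + q(-(1 + 3), F)) + 3333 = (1772 + 2*36) + 3333 = (1772 + 72) + 3333 = 1844 + 3333 = 5177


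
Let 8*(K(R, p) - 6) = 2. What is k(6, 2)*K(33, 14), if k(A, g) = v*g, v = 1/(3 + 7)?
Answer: 5/4 ≈ 1.2500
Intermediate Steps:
v = 1/10 ≈ 0.10000
k(A, g) = g/10
K(R, p) = 25/4 (K(R, p) = 6 + (1/8)*2 = 6 + 1/4 = 25/4)
k(6, 2)*K(33, 14) = ((1/10)*2)*(25/4) = (1/5)*(25/4) = 5/4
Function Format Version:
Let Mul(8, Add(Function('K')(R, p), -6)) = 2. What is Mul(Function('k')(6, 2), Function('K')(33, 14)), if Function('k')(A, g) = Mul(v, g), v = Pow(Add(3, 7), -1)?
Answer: Rational(5, 4) ≈ 1.2500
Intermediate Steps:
v = Rational(1, 10) (v = Pow(10, -1) = Rational(1, 10) ≈ 0.10000)
Function('k')(A, g) = Mul(Rational(1, 10), g)
Function('K')(R, p) = Rational(25, 4) (Function('K')(R, p) = Add(6, Mul(Rational(1, 8), 2)) = Add(6, Rational(1, 4)) = Rational(25, 4))
Mul(Function('k')(6, 2), Function('K')(33, 14)) = Mul(Mul(Rational(1, 10), 2), Rational(25, 4)) = Mul(Rational(1, 5), Rational(25, 4)) = Rational(5, 4)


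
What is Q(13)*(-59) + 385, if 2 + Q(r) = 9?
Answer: -28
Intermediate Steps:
Q(r) = 7 (Q(r) = -2 + 9 = 7)
Q(13)*(-59) + 385 = 7*(-59) + 385 = -413 + 385 = -28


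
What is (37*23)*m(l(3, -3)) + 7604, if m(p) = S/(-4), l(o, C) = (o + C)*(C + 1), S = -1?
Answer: 31267/4 ≈ 7816.8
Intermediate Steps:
l(o, C) = (1 + C)*(C + o) (l(o, C) = (C + o)*(1 + C) = (1 + C)*(C + o))
m(p) = 1/4 (m(p) = -1/(-4) = -1*(-1/4) = 1/4)
(37*23)*m(l(3, -3)) + 7604 = (37*23)*(1/4) + 7604 = 851*(1/4) + 7604 = 851/4 + 7604 = 31267/4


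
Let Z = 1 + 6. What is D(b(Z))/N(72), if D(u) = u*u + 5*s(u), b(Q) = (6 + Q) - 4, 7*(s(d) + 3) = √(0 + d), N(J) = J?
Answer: 53/56 ≈ 0.94643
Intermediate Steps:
s(d) = -3 + √d/7 (s(d) = -3 + √(0 + d)/7 = -3 + √d/7)
Z = 7
b(Q) = 2 + Q
D(u) = -15 + u² + 5*√u/7 (D(u) = u*u + 5*(-3 + √u/7) = u² + (-15 + 5*√u/7) = -15 + u² + 5*√u/7)
D(b(Z))/N(72) = (-15 + (2 + 7)² + 5*√(2 + 7)/7)/72 = (-15 + 9² + 5*√9/7)*(1/72) = (-15 + 81 + (5/7)*3)*(1/72) = (-15 + 81 + 15/7)*(1/72) = (477/7)*(1/72) = 53/56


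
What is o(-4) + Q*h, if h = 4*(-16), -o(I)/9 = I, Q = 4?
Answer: -220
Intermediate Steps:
o(I) = -9*I
h = -64
o(-4) + Q*h = -9*(-4) + 4*(-64) = 36 - 256 = -220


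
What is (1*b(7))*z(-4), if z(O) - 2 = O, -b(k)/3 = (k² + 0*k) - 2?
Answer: 282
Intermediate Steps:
b(k) = 6 - 3*k² (b(k) = -3*((k² + 0*k) - 2) = -3*((k² + 0) - 2) = -3*(k² - 2) = -3*(-2 + k²) = 6 - 3*k²)
z(O) = 2 + O
(1*b(7))*z(-4) = (1*(6 - 3*7²))*(2 - 4) = (1*(6 - 3*49))*(-2) = (1*(6 - 147))*(-2) = (1*(-141))*(-2) = -141*(-2) = 282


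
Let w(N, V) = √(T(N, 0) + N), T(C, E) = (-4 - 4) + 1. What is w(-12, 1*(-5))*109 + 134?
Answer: 134 + 109*I*√19 ≈ 134.0 + 475.12*I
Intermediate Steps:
T(C, E) = -7 (T(C, E) = -8 + 1 = -7)
w(N, V) = √(-7 + N)
w(-12, 1*(-5))*109 + 134 = √(-7 - 12)*109 + 134 = √(-19)*109 + 134 = (I*√19)*109 + 134 = 109*I*√19 + 134 = 134 + 109*I*√19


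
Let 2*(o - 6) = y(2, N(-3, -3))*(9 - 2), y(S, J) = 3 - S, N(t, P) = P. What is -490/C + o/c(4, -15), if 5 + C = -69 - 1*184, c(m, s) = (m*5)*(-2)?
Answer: 17149/10320 ≈ 1.6617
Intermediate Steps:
c(m, s) = -10*m (c(m, s) = (5*m)*(-2) = -10*m)
C = -258 (C = -5 + (-69 - 1*184) = -5 + (-69 - 184) = -5 - 253 = -258)
o = 19/2 (o = 6 + ((3 - 1*2)*(9 - 2))/2 = 6 + ((3 - 2)*7)/2 = 6 + (1*7)/2 = 6 + (½)*7 = 6 + 7/2 = 19/2 ≈ 9.5000)
-490/C + o/c(4, -15) = -490/(-258) + 19/(2*((-10*4))) = -490*(-1/258) + (19/2)/(-40) = 245/129 + (19/2)*(-1/40) = 245/129 - 19/80 = 17149/10320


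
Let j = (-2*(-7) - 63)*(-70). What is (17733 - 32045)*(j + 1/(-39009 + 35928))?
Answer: -151246768648/3081 ≈ -4.9090e+7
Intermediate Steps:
j = 3430 (j = (14 - 63)*(-70) = -49*(-70) = 3430)
(17733 - 32045)*(j + 1/(-39009 + 35928)) = (17733 - 32045)*(3430 + 1/(-39009 + 35928)) = -14312*(3430 + 1/(-3081)) = -14312*(3430 - 1/3081) = -14312*10567829/3081 = -151246768648/3081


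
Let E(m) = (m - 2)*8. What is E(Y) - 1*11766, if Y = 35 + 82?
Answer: -10846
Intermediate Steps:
Y = 117
E(m) = -16 + 8*m (E(m) = (-2 + m)*8 = -16 + 8*m)
E(Y) - 1*11766 = (-16 + 8*117) - 1*11766 = (-16 + 936) - 11766 = 920 - 11766 = -10846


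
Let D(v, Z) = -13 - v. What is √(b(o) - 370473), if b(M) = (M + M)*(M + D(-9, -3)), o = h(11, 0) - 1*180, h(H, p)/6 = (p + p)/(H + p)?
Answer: I*√304233 ≈ 551.57*I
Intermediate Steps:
h(H, p) = 12*p/(H + p) (h(H, p) = 6*((p + p)/(H + p)) = 6*((2*p)/(H + p)) = 6*(2*p/(H + p)) = 12*p/(H + p))
o = -180 (o = 12*0/(11 + 0) - 1*180 = 12*0/11 - 180 = 12*0*(1/11) - 180 = 0 - 180 = -180)
b(M) = 2*M*(-4 + M) (b(M) = (M + M)*(M + (-13 - 1*(-9))) = (2*M)*(M + (-13 + 9)) = (2*M)*(M - 4) = (2*M)*(-4 + M) = 2*M*(-4 + M))
√(b(o) - 370473) = √(2*(-180)*(-4 - 180) - 370473) = √(2*(-180)*(-184) - 370473) = √(66240 - 370473) = √(-304233) = I*√304233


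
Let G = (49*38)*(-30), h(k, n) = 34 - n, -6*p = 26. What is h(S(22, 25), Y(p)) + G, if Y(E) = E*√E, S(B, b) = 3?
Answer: -55826 + 13*I*√39/9 ≈ -55826.0 + 9.0206*I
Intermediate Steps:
p = -13/3 (p = -⅙*26 = -13/3 ≈ -4.3333)
Y(E) = E^(3/2)
G = -55860 (G = 1862*(-30) = -55860)
h(S(22, 25), Y(p)) + G = (34 - (-13/3)^(3/2)) - 55860 = (34 - (-13)*I*√39/9) - 55860 = (34 + 13*I*√39/9) - 55860 = -55826 + 13*I*√39/9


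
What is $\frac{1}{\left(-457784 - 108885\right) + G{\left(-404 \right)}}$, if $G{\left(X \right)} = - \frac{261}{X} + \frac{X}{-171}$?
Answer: $- \frac{69084}{39147553349} \approx -1.7647 \cdot 10^{-6}$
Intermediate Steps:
$G{\left(X \right)} = - \frac{261}{X} - \frac{X}{171}$ ($G{\left(X \right)} = - \frac{261}{X} + X \left(- \frac{1}{171}\right) = - \frac{261}{X} - \frac{X}{171}$)
$\frac{1}{\left(-457784 - 108885\right) + G{\left(-404 \right)}} = \frac{1}{\left(-457784 - 108885\right) - \left(- \frac{404}{171} + \frac{261}{-404}\right)} = \frac{1}{-566669 + \left(\left(-261\right) \left(- \frac{1}{404}\right) + \frac{404}{171}\right)} = \frac{1}{-566669 + \left(\frac{261}{404} + \frac{404}{171}\right)} = \frac{1}{-566669 + \frac{207847}{69084}} = \frac{1}{- \frac{39147553349}{69084}} = - \frac{69084}{39147553349}$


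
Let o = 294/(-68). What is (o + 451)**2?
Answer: 230644969/1156 ≈ 1.9952e+5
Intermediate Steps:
o = -147/34 (o = 294*(-1/68) = -147/34 ≈ -4.3235)
(o + 451)**2 = (-147/34 + 451)**2 = (15187/34)**2 = 230644969/1156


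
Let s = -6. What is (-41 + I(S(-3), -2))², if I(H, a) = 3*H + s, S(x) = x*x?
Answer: 400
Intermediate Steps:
S(x) = x²
I(H, a) = -6 + 3*H (I(H, a) = 3*H - 6 = -6 + 3*H)
(-41 + I(S(-3), -2))² = (-41 + (-6 + 3*(-3)²))² = (-41 + (-6 + 3*9))² = (-41 + (-6 + 27))² = (-41 + 21)² = (-20)² = 400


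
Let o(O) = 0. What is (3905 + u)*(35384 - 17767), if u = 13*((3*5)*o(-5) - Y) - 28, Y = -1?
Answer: 68530130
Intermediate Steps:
u = -15 (u = 13*((3*5)*0 - 1*(-1)) - 28 = 13*(15*0 + 1) - 28 = 13*(0 + 1) - 28 = 13*1 - 28 = 13 - 28 = -15)
(3905 + u)*(35384 - 17767) = (3905 - 15)*(35384 - 17767) = 3890*17617 = 68530130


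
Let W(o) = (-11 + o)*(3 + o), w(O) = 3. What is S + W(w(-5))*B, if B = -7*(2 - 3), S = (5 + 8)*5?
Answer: -271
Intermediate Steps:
S = 65 (S = 13*5 = 65)
B = 7 (B = -7*(-1) = 7)
S + W(w(-5))*B = 65 + (-33 + 3² - 8*3)*7 = 65 + (-33 + 9 - 24)*7 = 65 - 48*7 = 65 - 336 = -271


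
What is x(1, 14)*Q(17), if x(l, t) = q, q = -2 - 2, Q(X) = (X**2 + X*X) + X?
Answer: -2380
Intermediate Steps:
Q(X) = X + 2*X**2 (Q(X) = (X**2 + X**2) + X = 2*X**2 + X = X + 2*X**2)
q = -4
x(l, t) = -4
x(1, 14)*Q(17) = -68*(1 + 2*17) = -68*(1 + 34) = -68*35 = -4*595 = -2380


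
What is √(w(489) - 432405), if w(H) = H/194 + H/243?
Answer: I*√1318179742166/1746 ≈ 657.57*I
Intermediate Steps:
w(H) = 437*H/47142 (w(H) = H*(1/194) + H*(1/243) = H/194 + H/243 = 437*H/47142)
√(w(489) - 432405) = √((437/47142)*489 - 432405) = √(71231/15714 - 432405) = √(-6794740939/15714) = I*√1318179742166/1746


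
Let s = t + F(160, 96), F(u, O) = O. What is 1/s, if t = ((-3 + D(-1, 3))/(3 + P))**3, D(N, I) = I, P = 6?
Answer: 1/96 ≈ 0.010417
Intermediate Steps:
t = 0 (t = ((-3 + 3)/(3 + 6))**3 = (0/9)**3 = (0*(1/9))**3 = 0**3 = 0)
s = 96 (s = 0 + 96 = 96)
1/s = 1/96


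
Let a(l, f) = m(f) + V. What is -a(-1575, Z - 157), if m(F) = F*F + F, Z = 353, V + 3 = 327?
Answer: -38936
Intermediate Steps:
V = 324 (V = -3 + 327 = 324)
m(F) = F + F² (m(F) = F² + F = F + F²)
a(l, f) = 324 + f*(1 + f) (a(l, f) = f*(1 + f) + 324 = 324 + f*(1 + f))
-a(-1575, Z - 157) = -(324 + (353 - 157)*(1 + (353 - 157))) = -(324 + 196*(1 + 196)) = -(324 + 196*197) = -(324 + 38612) = -1*38936 = -38936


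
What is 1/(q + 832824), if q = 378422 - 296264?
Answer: 1/914982 ≈ 1.0929e-6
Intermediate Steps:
q = 82158
1/(q + 832824) = 1/(82158 + 832824) = 1/914982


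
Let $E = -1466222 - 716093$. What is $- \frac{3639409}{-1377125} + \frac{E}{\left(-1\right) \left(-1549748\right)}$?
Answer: $\frac{2634846274557}{2134196714500} \approx 1.2346$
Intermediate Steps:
$E = -2182315$
$- \frac{3639409}{-1377125} + \frac{E}{\left(-1\right) \left(-1549748\right)} = - \frac{3639409}{-1377125} - \frac{2182315}{\left(-1\right) \left(-1549748\right)} = \left(-3639409\right) \left(- \frac{1}{1377125}\right) - \frac{2182315}{1549748} = \frac{3639409}{1377125} - \frac{2182315}{1549748} = \frac{2634846274557}{2134196714500}$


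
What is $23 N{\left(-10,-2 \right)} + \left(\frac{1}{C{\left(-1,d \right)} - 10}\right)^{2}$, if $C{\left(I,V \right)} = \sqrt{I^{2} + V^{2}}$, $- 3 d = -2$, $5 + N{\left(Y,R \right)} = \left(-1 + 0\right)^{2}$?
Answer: $- \frac{72374531}{786769} + \frac{540 \sqrt{13}}{786769} \approx -91.987$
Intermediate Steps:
$N{\left(Y,R \right)} = -4$ ($N{\left(Y,R \right)} = -5 + \left(-1 + 0\right)^{2} = -5 + \left(-1\right)^{2} = -5 + 1 = -4$)
$d = \frac{2}{3}$ ($d = \left(- \frac{1}{3}\right) \left(-2\right) = \frac{2}{3} \approx 0.66667$)
$23 N{\left(-10,-2 \right)} + \left(\frac{1}{C{\left(-1,d \right)} - 10}\right)^{2} = 23 \left(-4\right) + \left(\frac{1}{\sqrt{\left(-1\right)^{2} + \left(\frac{2}{3}\right)^{2}} - 10}\right)^{2} = -92 + \left(\frac{1}{\sqrt{1 + \frac{4}{9}} - 10}\right)^{2} = -92 + \left(\frac{1}{\sqrt{\frac{13}{9}} - 10}\right)^{2} = -92 + \left(\frac{1}{\frac{\sqrt{13}}{3} - 10}\right)^{2} = -92 + \left(\frac{1}{-10 + \frac{\sqrt{13}}{3}}\right)^{2} = -92 + \frac{1}{\left(-10 + \frac{\sqrt{13}}{3}\right)^{2}}$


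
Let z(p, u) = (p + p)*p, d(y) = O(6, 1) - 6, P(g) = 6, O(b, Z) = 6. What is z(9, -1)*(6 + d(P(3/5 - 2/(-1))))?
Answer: 972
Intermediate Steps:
d(y) = 0 (d(y) = 6 - 6 = 0)
z(p, u) = 2*p² (z(p, u) = (2*p)*p = 2*p²)
z(9, -1)*(6 + d(P(3/5 - 2/(-1)))) = (2*9²)*(6 + 0) = (2*81)*6 = 162*6 = 972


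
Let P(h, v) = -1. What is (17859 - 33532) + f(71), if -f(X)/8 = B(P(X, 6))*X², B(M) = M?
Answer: 24655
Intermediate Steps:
f(X) = 8*X² (f(X) = -(-8)*X² = 8*X²)
(17859 - 33532) + f(71) = (17859 - 33532) + 8*71² = -15673 + 8*5041 = -15673 + 40328 = 24655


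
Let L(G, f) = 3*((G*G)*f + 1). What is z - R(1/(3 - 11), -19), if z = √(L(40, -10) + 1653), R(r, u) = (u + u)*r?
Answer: -19/4 + 2*I*√11586 ≈ -4.75 + 215.28*I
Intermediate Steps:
R(r, u) = 2*r*u (R(r, u) = (2*u)*r = 2*r*u)
L(G, f) = 3 + 3*f*G² (L(G, f) = 3*(G²*f + 1) = 3*(f*G² + 1) = 3*(1 + f*G²) = 3 + 3*f*G²)
z = 2*I*√11586 (z = √((3 + 3*(-10)*40²) + 1653) = √((3 + 3*(-10)*1600) + 1653) = √((3 - 48000) + 1653) = √(-47997 + 1653) = √(-46344) = 2*I*√11586 ≈ 215.28*I)
z - R(1/(3 - 11), -19) = 2*I*√11586 - 2*(-19)/(3 - 11) = 2*I*√11586 - 2*(-19)/(-8) = 2*I*√11586 - 2*(-1)*(-19)/8 = 2*I*√11586 - 1*19/4 = 2*I*√11586 - 19/4 = -19/4 + 2*I*√11586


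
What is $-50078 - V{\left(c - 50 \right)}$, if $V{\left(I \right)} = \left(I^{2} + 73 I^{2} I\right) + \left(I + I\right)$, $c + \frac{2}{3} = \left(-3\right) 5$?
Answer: $\frac{556647242}{27} \approx 2.0617 \cdot 10^{7}$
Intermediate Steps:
$c = - \frac{47}{3}$ ($c = - \frac{2}{3} - 15 = - \frac{47}{3} \approx -15.667$)
$V{\left(I \right)} = I^{2} + 2 I + 73 I^{3}$ ($V{\left(I \right)} = \left(I^{2} + 73 I^{3}\right) + 2 I = I^{2} + 2 I + 73 I^{3}$)
$-50078 - V{\left(c - 50 \right)} = -50078 - \left(- \frac{47}{3} - 50\right) \left(2 - \frac{197}{3} + 73 \left(- \frac{47}{3} - 50\right)^{2}\right) = -50078 - - \frac{197 \left(2 - \frac{197}{3} + 73 \left(- \frac{197}{3}\right)^{2}\right)}{3} = -50078 - - \frac{197 \left(2 - \frac{197}{3} + 73 \cdot \frac{38809}{9}\right)}{3} = -50078 - - \frac{197 \left(2 - \frac{197}{3} + \frac{2833057}{9}\right)}{3} = -50078 - \left(- \frac{197}{3}\right) \frac{2832484}{9} = -50078 - - \frac{557999348}{27} = -50078 + \frac{557999348}{27} = \frac{556647242}{27}$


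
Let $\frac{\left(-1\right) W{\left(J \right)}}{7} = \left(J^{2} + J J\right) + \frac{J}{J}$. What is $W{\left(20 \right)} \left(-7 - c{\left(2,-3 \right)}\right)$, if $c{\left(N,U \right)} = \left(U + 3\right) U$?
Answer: $39249$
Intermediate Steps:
$c{\left(N,U \right)} = U \left(3 + U\right)$ ($c{\left(N,U \right)} = \left(3 + U\right) U = U \left(3 + U\right)$)
$W{\left(J \right)} = -7 - 14 J^{2}$ ($W{\left(J \right)} = - 7 \left(\left(J^{2} + J J\right) + \frac{J}{J}\right) = - 7 \left(\left(J^{2} + J^{2}\right) + 1\right) = - 7 \left(2 J^{2} + 1\right) = - 7 \left(1 + 2 J^{2}\right) = -7 - 14 J^{2}$)
$W{\left(20 \right)} \left(-7 - c{\left(2,-3 \right)}\right) = \left(-7 - 14 \cdot 20^{2}\right) \left(-7 - - 3 \left(3 - 3\right)\right) = \left(-7 - 5600\right) \left(-7 - \left(-3\right) 0\right) = \left(-7 - 5600\right) \left(-7 - 0\right) = - 5607 \left(-7 + 0\right) = \left(-5607\right) \left(-7\right) = 39249$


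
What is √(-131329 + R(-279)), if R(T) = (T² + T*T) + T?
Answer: √24074 ≈ 155.16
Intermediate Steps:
R(T) = T + 2*T² (R(T) = (T² + T²) + T = 2*T² + T = T + 2*T²)
√(-131329 + R(-279)) = √(-131329 - 279*(1 + 2*(-279))) = √(-131329 - 279*(1 - 558)) = √(-131329 - 279*(-557)) = √(-131329 + 155403) = √24074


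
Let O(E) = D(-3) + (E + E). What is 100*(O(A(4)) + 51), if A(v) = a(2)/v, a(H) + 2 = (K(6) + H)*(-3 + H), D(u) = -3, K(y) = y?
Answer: 4300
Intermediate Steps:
a(H) = -2 + (-3 + H)*(6 + H) (a(H) = -2 + (6 + H)*(-3 + H) = -2 + (-3 + H)*(6 + H))
A(v) = -10/v (A(v) = (-20 + 2² + 3*2)/v = (-20 + 4 + 6)/v = -10/v)
O(E) = -3 + 2*E (O(E) = -3 + (E + E) = -3 + 2*E)
100*(O(A(4)) + 51) = 100*((-3 + 2*(-10/4)) + 51) = 100*((-3 + 2*(-10*¼)) + 51) = 100*((-3 + 2*(-5/2)) + 51) = 100*((-3 - 5) + 51) = 100*(-8 + 51) = 100*43 = 4300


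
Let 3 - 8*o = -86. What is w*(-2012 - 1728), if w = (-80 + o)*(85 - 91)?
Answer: -1545555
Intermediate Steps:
o = 89/8 (o = 3/8 - 1/8*(-86) = 3/8 + 43/4 = 89/8 ≈ 11.125)
w = 1653/4 (w = (-80 + 89/8)*(85 - 91) = -551/8*(-6) = 1653/4 ≈ 413.25)
w*(-2012 - 1728) = 1653*(-2012 - 1728)/4 = (1653/4)*(-3740) = -1545555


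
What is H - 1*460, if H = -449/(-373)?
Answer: -171131/373 ≈ -458.80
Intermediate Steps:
H = 449/373 (H = -449*(-1/373) = 449/373 ≈ 1.2038)
H - 1*460 = 449/373 - 1*460 = 449/373 - 460 = -171131/373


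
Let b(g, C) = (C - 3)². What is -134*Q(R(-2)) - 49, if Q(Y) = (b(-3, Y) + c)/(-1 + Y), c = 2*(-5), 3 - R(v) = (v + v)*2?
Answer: -3863/5 ≈ -772.60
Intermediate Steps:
R(v) = 3 - 4*v (R(v) = 3 - (v + v)*2 = 3 - 2*v*2 = 3 - 4*v)
b(g, C) = (-3 + C)²
c = -10
Q(Y) = (-10 + (-3 + Y)²)/(-1 + Y) (Q(Y) = ((-3 + Y)² - 10)/(-1 + Y) = (-10 + (-3 + Y)²)/(-1 + Y))
-134*Q(R(-2)) - 49 = -134*(-10 + (-3 + (3 - 4*(-2)))²)/(-1 + (3 - 4*(-2))) - 49 = -134*(-10 + (-3 + (3 + 8))²)/(-1 + (3 + 8)) - 49 = -134*(-10 + (-3 + 11)²)/(-1 + 11) - 49 = -134*(-10 + 8²)/10 - 49 = -67*(-10 + 64)/5 - 49 = -67*54/5 - 49 = -134*27/5 - 49 = -3618/5 - 49 = -3863/5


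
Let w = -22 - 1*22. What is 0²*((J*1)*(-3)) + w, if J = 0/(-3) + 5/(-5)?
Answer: -44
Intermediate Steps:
w = -44 (w = -22 - 22 = -44)
J = -1 (J = 0*(-⅓) + 5*(-⅕) = 0 - 1 = -1)
0²*((J*1)*(-3)) + w = 0²*(-1*1*(-3)) - 44 = 0*(-1*(-3)) - 44 = 0*3 - 44 = 0 - 44 = -44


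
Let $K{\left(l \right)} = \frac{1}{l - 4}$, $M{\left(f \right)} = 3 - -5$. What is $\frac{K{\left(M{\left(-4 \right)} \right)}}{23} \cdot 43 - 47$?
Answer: $- \frac{4281}{92} \approx -46.533$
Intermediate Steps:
$M{\left(f \right)} = 8$ ($M{\left(f \right)} = 3 + 5 = 8$)
$K{\left(l \right)} = \frac{1}{-4 + l}$
$\frac{K{\left(M{\left(-4 \right)} \right)}}{23} \cdot 43 - 47 = \frac{1}{\left(-4 + 8\right) 23} \cdot 43 - 47 = \frac{1}{4} \cdot \frac{1}{23} \cdot 43 - 47 = \frac{1}{92} \cdot 43 - 47 = \frac{43}{92} - 47 = - \frac{4281}{92}$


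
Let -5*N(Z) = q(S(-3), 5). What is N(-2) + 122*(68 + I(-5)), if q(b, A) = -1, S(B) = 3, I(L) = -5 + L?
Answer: 35381/5 ≈ 7076.2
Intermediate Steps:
N(Z) = ⅕ (N(Z) = -⅕*(-1) = ⅕)
N(-2) + 122*(68 + I(-5)) = ⅕ + 122*(68 + (-5 - 5)) = ⅕ + 122*(68 - 10) = ⅕ + 122*58 = ⅕ + 7076 = 35381/5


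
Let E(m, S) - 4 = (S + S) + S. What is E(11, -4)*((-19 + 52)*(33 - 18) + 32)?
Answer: -4216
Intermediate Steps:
E(m, S) = 4 + 3*S (E(m, S) = 4 + ((S + S) + S) = 4 + (2*S + S) = 4 + 3*S)
E(11, -4)*((-19 + 52)*(33 - 18) + 32) = (4 + 3*(-4))*((-19 + 52)*(33 - 18) + 32) = (4 - 12)*(33*15 + 32) = -8*(495 + 32) = -8*527 = -4216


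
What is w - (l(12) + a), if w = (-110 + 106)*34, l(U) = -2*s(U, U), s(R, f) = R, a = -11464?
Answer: 11352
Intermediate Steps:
l(U) = -2*U
w = -136 (w = -4*34 = -136)
w - (l(12) + a) = -136 - (-2*12 - 11464) = -136 - (-24 - 11464) = -136 - 1*(-11488) = -136 + 11488 = 11352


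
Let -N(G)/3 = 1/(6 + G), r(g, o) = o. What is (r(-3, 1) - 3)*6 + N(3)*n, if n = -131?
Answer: 95/3 ≈ 31.667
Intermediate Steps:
N(G) = -3/(6 + G)
(r(-3, 1) - 3)*6 + N(3)*n = (1 - 3)*6 - 3/(6 + 3)*(-131) = -2*6 - 3/9*(-131) = -12 - 3*1/9*(-131) = -12 - 1/3*(-131) = -12 + 131/3 = 95/3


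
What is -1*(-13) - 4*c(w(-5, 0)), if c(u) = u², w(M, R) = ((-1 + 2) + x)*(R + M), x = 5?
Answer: -3587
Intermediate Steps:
w(M, R) = 6*M + 6*R (w(M, R) = ((-1 + 2) + 5)*(R + M) = (1 + 5)*(M + R) = 6*(M + R) = 6*M + 6*R)
-1*(-13) - 4*c(w(-5, 0)) = -1*(-13) - 4*(6*(-5) + 6*0)² = 13 - 4*(-30 + 0)² = 13 - 4*(-30)² = 13 - 4*900 = 13 - 3600 = -3587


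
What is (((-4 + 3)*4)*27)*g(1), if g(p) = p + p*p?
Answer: -216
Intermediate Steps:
g(p) = p + p²
(((-4 + 3)*4)*27)*g(1) = (((-4 + 3)*4)*27)*(1*(1 + 1)) = (-1*4*27)*(1*2) = -4*27*2 = -108*2 = -216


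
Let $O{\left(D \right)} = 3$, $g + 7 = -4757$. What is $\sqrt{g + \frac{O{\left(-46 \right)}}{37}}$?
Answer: $\frac{3 i \sqrt{724645}}{37} \approx 69.021 i$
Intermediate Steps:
$g = -4764$ ($g = -7 - 4757 = -4764$)
$\sqrt{g + \frac{O{\left(-46 \right)}}{37}} = \sqrt{-4764 + \frac{3}{37}} = \sqrt{- \frac{176265}{37}} = \frac{3 i \sqrt{724645}}{37}$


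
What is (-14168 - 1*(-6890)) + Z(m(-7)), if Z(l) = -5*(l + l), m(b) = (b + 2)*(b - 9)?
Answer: -8078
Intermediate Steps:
m(b) = (-9 + b)*(2 + b) (m(b) = (2 + b)*(-9 + b) = (-9 + b)*(2 + b))
Z(l) = -10*l
(-14168 - 1*(-6890)) + Z(m(-7)) = (-14168 - 1*(-6890)) - 10*(-18 + (-7)² - 7*(-7)) = (-14168 + 6890) - 10*(-18 + 49 + 49) = -7278 - 10*80 = -7278 - 800 = -8078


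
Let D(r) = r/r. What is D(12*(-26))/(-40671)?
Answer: -1/40671 ≈ -2.4588e-5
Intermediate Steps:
D(r) = 1
D(12*(-26))/(-40671) = 1/(-40671) = 1*(-1/40671) = -1/40671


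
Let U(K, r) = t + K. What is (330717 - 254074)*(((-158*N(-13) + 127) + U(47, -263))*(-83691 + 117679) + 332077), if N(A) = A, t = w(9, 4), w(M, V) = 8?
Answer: 5850102324535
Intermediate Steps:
t = 8
U(K, r) = 8 + K
(330717 - 254074)*(((-158*N(-13) + 127) + U(47, -263))*(-83691 + 117679) + 332077) = (330717 - 254074)*(((-158*(-13) + 127) + (8 + 47))*(-83691 + 117679) + 332077) = 76643*(((2054 + 127) + 55)*33988 + 332077) = 76643*((2181 + 55)*33988 + 332077) = 76643*(2236*33988 + 332077) = 76643*(75997168 + 332077) = 76643*76329245 = 5850102324535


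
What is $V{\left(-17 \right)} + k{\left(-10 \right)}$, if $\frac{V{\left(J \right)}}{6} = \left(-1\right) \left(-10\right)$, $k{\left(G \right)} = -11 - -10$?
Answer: $59$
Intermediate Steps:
$k{\left(G \right)} = -1$ ($k{\left(G \right)} = -11 + 10 = -1$)
$V{\left(J \right)} = 60$ ($V{\left(J \right)} = 6 \left(\left(-1\right) \left(-10\right)\right) = 6 \cdot 10 = 60$)
$V{\left(-17 \right)} + k{\left(-10 \right)} = 60 - 1 = 59$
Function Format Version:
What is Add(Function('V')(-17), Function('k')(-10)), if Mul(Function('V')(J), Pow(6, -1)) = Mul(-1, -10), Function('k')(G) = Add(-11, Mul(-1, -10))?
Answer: 59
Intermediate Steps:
Function('k')(G) = -1 (Function('k')(G) = Add(-11, 10) = -1)
Function('V')(J) = 60 (Function('V')(J) = Mul(6, Mul(-1, -10)) = Mul(6, 10) = 60)
Add(Function('V')(-17), Function('k')(-10)) = Add(60, -1) = 59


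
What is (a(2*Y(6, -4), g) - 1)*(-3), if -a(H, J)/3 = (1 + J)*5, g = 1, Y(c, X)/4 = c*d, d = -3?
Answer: 93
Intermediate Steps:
Y(c, X) = -12*c (Y(c, X) = 4*(c*(-3)) = 4*(-3*c) = -12*c)
a(H, J) = -15 - 15*J (a(H, J) = -3*(1 + J)*5 = -3*(5 + 5*J) = -15 - 15*J)
(a(2*Y(6, -4), g) - 1)*(-3) = ((-15 - 15*1) - 1)*(-3) = ((-15 - 15) - 1)*(-3) = (-30 - 1)*(-3) = -31*(-3) = 93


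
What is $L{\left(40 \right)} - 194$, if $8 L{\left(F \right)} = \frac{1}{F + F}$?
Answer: $- \frac{124159}{640} \approx -194.0$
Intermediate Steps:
$L{\left(F \right)} = \frac{1}{16 F}$ ($L{\left(F \right)} = \frac{1}{8 \left(F + F\right)} = \frac{1}{8 \cdot 2 F} = \frac{\frac{1}{2} \frac{1}{F}}{8} = \frac{1}{16 F}$)
$L{\left(40 \right)} - 194 = \frac{1}{16 \cdot 40} - 194 = \frac{1}{16} \cdot \frac{1}{40} - 194 = \frac{1}{640} - 194 = - \frac{124159}{640}$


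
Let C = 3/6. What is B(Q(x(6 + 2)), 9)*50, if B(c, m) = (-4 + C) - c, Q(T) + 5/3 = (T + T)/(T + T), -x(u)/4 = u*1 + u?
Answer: -425/3 ≈ -141.67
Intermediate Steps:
C = ½ (C = 3*(⅙) = ½ ≈ 0.50000)
x(u) = -8*u (x(u) = -4*(u*1 + u) = -4*(u + u) = -8*u)
Q(T) = -⅔ (Q(T) = -5/3 + (T + T)/(T + T) = -5/3 + (2*T)/((2*T)) = -5/3 + (2*T)*(1/(2*T)) = -5/3 + 1 = -⅔)
B(c, m) = -7/2 - c (B(c, m) = (-4 + ½) - c = -7/2 - c)
B(Q(x(6 + 2)), 9)*50 = (-7/2 - 1*(-⅔))*50 = (-7/2 + ⅔)*50 = -17/6*50 = -425/3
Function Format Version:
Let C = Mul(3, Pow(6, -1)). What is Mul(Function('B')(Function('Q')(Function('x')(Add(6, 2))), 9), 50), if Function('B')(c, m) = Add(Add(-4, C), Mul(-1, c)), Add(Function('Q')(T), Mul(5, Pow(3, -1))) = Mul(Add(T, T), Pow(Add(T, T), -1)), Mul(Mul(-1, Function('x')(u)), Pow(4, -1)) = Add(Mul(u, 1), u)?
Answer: Rational(-425, 3) ≈ -141.67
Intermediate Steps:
C = Rational(1, 2) (C = Mul(3, Rational(1, 6)) = Rational(1, 2) ≈ 0.50000)
Function('x')(u) = Mul(-8, u) (Function('x')(u) = Mul(-4, Add(Mul(u, 1), u)) = Mul(-4, Add(u, u)) = Mul(-4, Mul(2, u)) = Mul(-8, u))
Function('Q')(T) = Rational(-2, 3) (Function('Q')(T) = Add(Rational(-5, 3), Mul(Add(T, T), Pow(Add(T, T), -1))) = Add(Rational(-5, 3), Mul(Mul(2, T), Pow(Mul(2, T), -1))) = Add(Rational(-5, 3), Mul(Mul(2, T), Mul(Rational(1, 2), Pow(T, -1)))) = Add(Rational(-5, 3), 1) = Rational(-2, 3))
Function('B')(c, m) = Add(Rational(-7, 2), Mul(-1, c)) (Function('B')(c, m) = Add(Add(-4, Rational(1, 2)), Mul(-1, c)) = Add(Rational(-7, 2), Mul(-1, c)))
Mul(Function('B')(Function('Q')(Function('x')(Add(6, 2))), 9), 50) = Mul(Add(Rational(-7, 2), Mul(-1, Rational(-2, 3))), 50) = Mul(Add(Rational(-7, 2), Rational(2, 3)), 50) = Mul(Rational(-17, 6), 50) = Rational(-425, 3)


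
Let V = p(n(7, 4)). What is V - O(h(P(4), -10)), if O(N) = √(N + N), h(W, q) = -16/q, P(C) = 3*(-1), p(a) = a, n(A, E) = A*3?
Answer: 21 - 4*√5/5 ≈ 19.211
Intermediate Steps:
n(A, E) = 3*A
V = 21 (V = 3*7 = 21)
P(C) = -3
O(N) = √2*√N (O(N) = √(2*N) = √2*√N)
V - O(h(P(4), -10)) = 21 - √2*√(-16/(-10)) = 21 - √2*√(-16*(-⅒)) = 21 - √2*√(8/5) = 21 - √2*2*√10/5 = 21 - 4*√5/5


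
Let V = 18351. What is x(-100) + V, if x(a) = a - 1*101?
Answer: 18150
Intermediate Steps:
x(a) = -101 + a (x(a) = a - 101 = -101 + a)
x(-100) + V = (-101 - 100) + 18351 = -201 + 18351 = 18150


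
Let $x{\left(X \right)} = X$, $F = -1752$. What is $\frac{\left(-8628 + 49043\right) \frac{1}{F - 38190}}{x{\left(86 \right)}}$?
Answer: $- \frac{40415}{3435012} \approx -0.011766$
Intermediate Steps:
$\frac{\left(-8628 + 49043\right) \frac{1}{F - 38190}}{x{\left(86 \right)}} = \frac{\left(-8628 + 49043\right) \frac{1}{-1752 - 38190}}{86} = \frac{40415}{-39942} \cdot \frac{1}{86} = 40415 \left(- \frac{1}{39942}\right) \frac{1}{86} = \left(- \frac{40415}{39942}\right) \frac{1}{86} = - \frac{40415}{3435012}$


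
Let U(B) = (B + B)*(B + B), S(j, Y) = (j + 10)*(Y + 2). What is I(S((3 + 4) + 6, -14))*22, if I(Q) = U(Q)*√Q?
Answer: 13406976*I*√69 ≈ 1.1137e+8*I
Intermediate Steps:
S(j, Y) = (2 + Y)*(10 + j) (S(j, Y) = (10 + j)*(2 + Y) = (2 + Y)*(10 + j))
U(B) = 4*B² (U(B) = (2*B)*(2*B) = 4*B²)
I(Q) = 4*Q^(5/2) (I(Q) = (4*Q²)*√Q = 4*Q^(5/2))
I(S((3 + 4) + 6, -14))*22 = (4*(20 + 2*((3 + 4) + 6) + 10*(-14) - 14*((3 + 4) + 6))^(5/2))*22 = (4*(20 + 2*(7 + 6) - 140 - 14*(7 + 6))^(5/2))*22 = (4*(20 + 2*13 - 140 - 14*13)^(5/2))*22 = (4*(20 + 26 - 140 - 182)^(5/2))*22 = (4*(-276)^(5/2))*22 = (4*(152352*I*√69))*22 = (609408*I*√69)*22 = 13406976*I*√69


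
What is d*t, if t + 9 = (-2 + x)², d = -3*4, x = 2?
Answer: 108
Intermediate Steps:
d = -12
t = -9 (t = -9 + (-2 + 2)² = -9 + 0² = -9 + 0 = -9)
d*t = -12*(-9) = 108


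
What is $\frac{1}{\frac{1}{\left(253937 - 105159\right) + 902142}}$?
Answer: $1050920$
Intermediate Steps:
$\frac{1}{\frac{1}{\left(253937 - 105159\right) + 902142}} = \frac{1}{\frac{1}{148778 + 902142}} = \frac{1}{\frac{1}{1050920}} = 1050920$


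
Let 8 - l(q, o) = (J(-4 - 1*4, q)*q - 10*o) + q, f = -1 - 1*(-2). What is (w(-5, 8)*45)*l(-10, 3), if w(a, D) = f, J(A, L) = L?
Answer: -2340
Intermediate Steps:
f = 1 (f = -1 + 2 = 1)
w(a, D) = 1
l(q, o) = 8 - q - q**2 + 10*o (l(q, o) = 8 - ((q*q - 10*o) + q) = 8 - ((q**2 - 10*o) + q) = 8 - (q + q**2 - 10*o) = 8 + (-q - q**2 + 10*o) = 8 - q - q**2 + 10*o)
(w(-5, 8)*45)*l(-10, 3) = (1*45)*(8 - 1*(-10) - 1*(-10)**2 + 10*3) = 45*(8 + 10 - 1*100 + 30) = 45*(8 + 10 - 100 + 30) = 45*(-52) = -2340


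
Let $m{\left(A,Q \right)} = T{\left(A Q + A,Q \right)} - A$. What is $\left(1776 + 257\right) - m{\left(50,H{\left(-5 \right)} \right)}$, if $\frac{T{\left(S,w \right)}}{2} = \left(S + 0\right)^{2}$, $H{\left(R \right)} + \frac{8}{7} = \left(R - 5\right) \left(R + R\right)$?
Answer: $- \frac{2442902933}{49} \approx -4.9855 \cdot 10^{7}$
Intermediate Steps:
$H{\left(R \right)} = - \frac{8}{7} + 2 R \left(-5 + R\right)$ ($H{\left(R \right)} = - \frac{8}{7} + \left(R - 5\right) \left(R + R\right) = - \frac{8}{7} + \left(-5 + R\right) 2 R = - \frac{8}{7} + 2 R \left(-5 + R\right)$)
$T{\left(S,w \right)} = 2 S^{2}$ ($T{\left(S,w \right)} = 2 \left(S + 0\right)^{2} = 2 S^{2}$)
$m{\left(A,Q \right)} = - A + 2 \left(A + A Q\right)^{2}$ ($m{\left(A,Q \right)} = 2 \left(A Q + A\right)^{2} - A = 2 \left(A + A Q\right)^{2} - A = - A + 2 \left(A + A Q\right)^{2}$)
$\left(1776 + 257\right) - m{\left(50,H{\left(-5 \right)} \right)} = \left(1776 + 257\right) - 50 \left(-1 + 2 \cdot 50 \left(1 - \left(- \frac{342}{7} - 50\right)\right)^{2}\right) = 2033 - 50 \left(-1 + 2 \cdot 50 \left(1 + \left(- \frac{8}{7} + 50 + 2 \cdot 25\right)\right)^{2}\right) = 2033 - 50 \left(-1 + 2 \cdot 50 \left(1 + \left(- \frac{8}{7} + 50 + 50\right)\right)^{2}\right) = 2033 - 50 \left(-1 + 2 \cdot 50 \left(1 + \frac{692}{7}\right)^{2}\right) = 2033 - 50 \left(-1 + 2 \cdot 50 \left(\frac{699}{7}\right)^{2}\right) = 2033 - 50 \left(-1 + 2 \cdot 50 \cdot \frac{488601}{49}\right) = 2033 - 50 \left(-1 + \frac{48860100}{49}\right) = 2033 - 50 \cdot \frac{48860051}{49} = 2033 - \frac{2443002550}{49} = - \frac{2442902933}{49}$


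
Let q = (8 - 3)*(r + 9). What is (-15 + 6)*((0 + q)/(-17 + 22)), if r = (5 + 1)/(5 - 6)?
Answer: -27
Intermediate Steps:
r = -6 (r = 6/(-1) = 6*(-1) = -6)
q = 15 (q = (8 - 3)*(-6 + 9) = 5*3 = 15)
(-15 + 6)*((0 + q)/(-17 + 22)) = (-15 + 6)*((0 + 15)/(-17 + 22)) = -135/5 = -9*3 = -27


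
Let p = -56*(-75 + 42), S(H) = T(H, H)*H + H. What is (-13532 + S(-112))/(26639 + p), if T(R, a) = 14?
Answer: -15212/28487 ≈ -0.53400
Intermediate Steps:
S(H) = 15*H (S(H) = 14*H + H = 15*H)
p = 1848 (p = -56*(-33) = 1848)
(-13532 + S(-112))/(26639 + p) = (-13532 + 15*(-112))/(26639 + 1848) = (-13532 - 1680)/28487 = -15212*1/28487 = -15212/28487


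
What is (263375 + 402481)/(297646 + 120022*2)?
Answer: 110976/89615 ≈ 1.2384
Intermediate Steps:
(263375 + 402481)/(297646 + 120022*2) = 665856/(297646 + 240044) = 665856/537690 = 665856*(1/537690) = 110976/89615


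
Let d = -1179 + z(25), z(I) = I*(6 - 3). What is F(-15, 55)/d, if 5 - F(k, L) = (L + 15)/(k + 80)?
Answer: -17/4784 ≈ -0.0035535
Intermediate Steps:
z(I) = 3*I (z(I) = I*3 = 3*I)
F(k, L) = 5 - (15 + L)/(80 + k) (F(k, L) = 5 - (L + 15)/(k + 80) = 5 - (15 + L)/(80 + k))
d = -1104 (d = -1179 + 3*25 = -1179 + 75 = -1104)
F(-15, 55)/d = ((385 - 1*55 + 5*(-15))/(80 - 15))/(-1104) = ((385 - 55 - 75)/65)*(-1/1104) = ((1/65)*255)*(-1/1104) = (51/13)*(-1/1104) = -17/4784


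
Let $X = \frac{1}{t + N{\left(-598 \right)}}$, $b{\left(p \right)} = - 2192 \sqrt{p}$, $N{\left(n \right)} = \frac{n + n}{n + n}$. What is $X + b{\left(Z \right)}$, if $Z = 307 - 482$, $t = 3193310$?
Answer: $\frac{1}{3193311} - 10960 i \sqrt{7} \approx 3.1315 \cdot 10^{-7} - 28997.0 i$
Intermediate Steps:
$N{\left(n \right)} = 1$ ($N{\left(n \right)} = \frac{2 n}{2 n} = 2 n \frac{1}{2 n} = 1$)
$Z = -175$
$X = \frac{1}{3193311}$ ($X = \frac{1}{3193310 + 1} = \frac{1}{3193311} \approx 3.1315 \cdot 10^{-7}$)
$X + b{\left(Z \right)} = \frac{1}{3193311} - 2192 \sqrt{-175} = \frac{1}{3193311} - 2192 \cdot 5 i \sqrt{7} = \frac{1}{3193311} - 10960 i \sqrt{7}$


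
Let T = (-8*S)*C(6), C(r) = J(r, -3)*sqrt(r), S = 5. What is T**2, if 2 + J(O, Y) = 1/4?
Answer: 29400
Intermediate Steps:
J(O, Y) = -7/4 (J(O, Y) = -2 + 1/4 = -7/4)
C(r) = -7*sqrt(r)/4
T = 70*sqrt(6) (T = (-8*5)*(-7*sqrt(6)/4) = -(-70)*sqrt(6) = 70*sqrt(6) ≈ 171.46)
T**2 = (70*sqrt(6))**2 = 29400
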